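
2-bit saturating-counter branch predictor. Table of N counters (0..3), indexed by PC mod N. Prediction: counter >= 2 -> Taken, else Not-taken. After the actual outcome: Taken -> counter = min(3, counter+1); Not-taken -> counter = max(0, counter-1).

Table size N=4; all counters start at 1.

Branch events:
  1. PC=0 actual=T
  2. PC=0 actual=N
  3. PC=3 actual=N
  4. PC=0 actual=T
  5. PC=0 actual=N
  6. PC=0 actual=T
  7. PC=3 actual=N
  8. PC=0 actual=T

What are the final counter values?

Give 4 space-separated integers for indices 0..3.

Ev 1: PC=0 idx=0 pred=N actual=T -> ctr[0]=2
Ev 2: PC=0 idx=0 pred=T actual=N -> ctr[0]=1
Ev 3: PC=3 idx=3 pred=N actual=N -> ctr[3]=0
Ev 4: PC=0 idx=0 pred=N actual=T -> ctr[0]=2
Ev 5: PC=0 idx=0 pred=T actual=N -> ctr[0]=1
Ev 6: PC=0 idx=0 pred=N actual=T -> ctr[0]=2
Ev 7: PC=3 idx=3 pred=N actual=N -> ctr[3]=0
Ev 8: PC=0 idx=0 pred=T actual=T -> ctr[0]=3

Answer: 3 1 1 0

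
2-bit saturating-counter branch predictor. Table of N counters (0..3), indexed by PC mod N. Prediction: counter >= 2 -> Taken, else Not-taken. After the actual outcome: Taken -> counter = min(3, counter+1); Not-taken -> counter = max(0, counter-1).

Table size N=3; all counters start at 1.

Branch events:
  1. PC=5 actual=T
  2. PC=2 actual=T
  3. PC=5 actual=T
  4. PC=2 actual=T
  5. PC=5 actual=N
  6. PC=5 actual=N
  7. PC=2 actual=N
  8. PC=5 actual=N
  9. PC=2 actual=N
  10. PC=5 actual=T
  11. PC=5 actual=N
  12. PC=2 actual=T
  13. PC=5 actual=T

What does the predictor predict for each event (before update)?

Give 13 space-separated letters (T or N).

Answer: N T T T T T N N N N N N N

Derivation:
Ev 1: PC=5 idx=2 pred=N actual=T -> ctr[2]=2
Ev 2: PC=2 idx=2 pred=T actual=T -> ctr[2]=3
Ev 3: PC=5 idx=2 pred=T actual=T -> ctr[2]=3
Ev 4: PC=2 idx=2 pred=T actual=T -> ctr[2]=3
Ev 5: PC=5 idx=2 pred=T actual=N -> ctr[2]=2
Ev 6: PC=5 idx=2 pred=T actual=N -> ctr[2]=1
Ev 7: PC=2 idx=2 pred=N actual=N -> ctr[2]=0
Ev 8: PC=5 idx=2 pred=N actual=N -> ctr[2]=0
Ev 9: PC=2 idx=2 pred=N actual=N -> ctr[2]=0
Ev 10: PC=5 idx=2 pred=N actual=T -> ctr[2]=1
Ev 11: PC=5 idx=2 pred=N actual=N -> ctr[2]=0
Ev 12: PC=2 idx=2 pred=N actual=T -> ctr[2]=1
Ev 13: PC=5 idx=2 pred=N actual=T -> ctr[2]=2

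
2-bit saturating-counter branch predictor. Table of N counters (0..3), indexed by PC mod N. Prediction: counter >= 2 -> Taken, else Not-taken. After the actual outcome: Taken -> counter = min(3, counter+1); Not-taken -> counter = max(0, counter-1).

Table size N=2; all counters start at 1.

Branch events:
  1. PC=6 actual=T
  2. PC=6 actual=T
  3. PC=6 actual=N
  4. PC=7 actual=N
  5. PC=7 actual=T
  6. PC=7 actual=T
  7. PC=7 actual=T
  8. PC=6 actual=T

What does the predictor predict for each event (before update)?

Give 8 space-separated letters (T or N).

Answer: N T T N N N T T

Derivation:
Ev 1: PC=6 idx=0 pred=N actual=T -> ctr[0]=2
Ev 2: PC=6 idx=0 pred=T actual=T -> ctr[0]=3
Ev 3: PC=6 idx=0 pred=T actual=N -> ctr[0]=2
Ev 4: PC=7 idx=1 pred=N actual=N -> ctr[1]=0
Ev 5: PC=7 idx=1 pred=N actual=T -> ctr[1]=1
Ev 6: PC=7 idx=1 pred=N actual=T -> ctr[1]=2
Ev 7: PC=7 idx=1 pred=T actual=T -> ctr[1]=3
Ev 8: PC=6 idx=0 pred=T actual=T -> ctr[0]=3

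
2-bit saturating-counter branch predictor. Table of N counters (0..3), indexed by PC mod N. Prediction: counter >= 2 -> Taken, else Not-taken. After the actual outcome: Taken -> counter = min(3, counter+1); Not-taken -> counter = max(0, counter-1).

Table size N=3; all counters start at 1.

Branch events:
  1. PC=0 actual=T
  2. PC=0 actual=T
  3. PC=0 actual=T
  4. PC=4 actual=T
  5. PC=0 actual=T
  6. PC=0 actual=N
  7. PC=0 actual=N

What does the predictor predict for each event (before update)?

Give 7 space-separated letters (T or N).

Ev 1: PC=0 idx=0 pred=N actual=T -> ctr[0]=2
Ev 2: PC=0 idx=0 pred=T actual=T -> ctr[0]=3
Ev 3: PC=0 idx=0 pred=T actual=T -> ctr[0]=3
Ev 4: PC=4 idx=1 pred=N actual=T -> ctr[1]=2
Ev 5: PC=0 idx=0 pred=T actual=T -> ctr[0]=3
Ev 6: PC=0 idx=0 pred=T actual=N -> ctr[0]=2
Ev 7: PC=0 idx=0 pred=T actual=N -> ctr[0]=1

Answer: N T T N T T T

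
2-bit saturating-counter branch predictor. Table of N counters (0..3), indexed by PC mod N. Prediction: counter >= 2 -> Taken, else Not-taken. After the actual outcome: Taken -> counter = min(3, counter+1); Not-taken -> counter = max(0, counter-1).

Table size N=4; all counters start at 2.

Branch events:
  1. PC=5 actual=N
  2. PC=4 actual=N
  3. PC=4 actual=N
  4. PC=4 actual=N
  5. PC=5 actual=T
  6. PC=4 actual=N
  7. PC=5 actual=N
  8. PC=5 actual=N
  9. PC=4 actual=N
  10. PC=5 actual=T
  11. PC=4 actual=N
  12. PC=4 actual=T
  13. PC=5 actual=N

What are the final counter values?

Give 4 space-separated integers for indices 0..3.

Ev 1: PC=5 idx=1 pred=T actual=N -> ctr[1]=1
Ev 2: PC=4 idx=0 pred=T actual=N -> ctr[0]=1
Ev 3: PC=4 idx=0 pred=N actual=N -> ctr[0]=0
Ev 4: PC=4 idx=0 pred=N actual=N -> ctr[0]=0
Ev 5: PC=5 idx=1 pred=N actual=T -> ctr[1]=2
Ev 6: PC=4 idx=0 pred=N actual=N -> ctr[0]=0
Ev 7: PC=5 idx=1 pred=T actual=N -> ctr[1]=1
Ev 8: PC=5 idx=1 pred=N actual=N -> ctr[1]=0
Ev 9: PC=4 idx=0 pred=N actual=N -> ctr[0]=0
Ev 10: PC=5 idx=1 pred=N actual=T -> ctr[1]=1
Ev 11: PC=4 idx=0 pred=N actual=N -> ctr[0]=0
Ev 12: PC=4 idx=0 pred=N actual=T -> ctr[0]=1
Ev 13: PC=5 idx=1 pred=N actual=N -> ctr[1]=0

Answer: 1 0 2 2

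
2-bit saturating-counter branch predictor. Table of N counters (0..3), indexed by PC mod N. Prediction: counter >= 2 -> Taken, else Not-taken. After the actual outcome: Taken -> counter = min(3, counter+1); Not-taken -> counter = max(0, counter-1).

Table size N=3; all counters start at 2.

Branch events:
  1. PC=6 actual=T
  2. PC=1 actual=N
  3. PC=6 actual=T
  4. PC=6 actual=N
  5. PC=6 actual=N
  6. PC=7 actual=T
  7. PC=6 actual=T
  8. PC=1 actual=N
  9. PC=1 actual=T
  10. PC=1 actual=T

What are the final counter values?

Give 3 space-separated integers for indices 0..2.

Answer: 2 3 2

Derivation:
Ev 1: PC=6 idx=0 pred=T actual=T -> ctr[0]=3
Ev 2: PC=1 idx=1 pred=T actual=N -> ctr[1]=1
Ev 3: PC=6 idx=0 pred=T actual=T -> ctr[0]=3
Ev 4: PC=6 idx=0 pred=T actual=N -> ctr[0]=2
Ev 5: PC=6 idx=0 pred=T actual=N -> ctr[0]=1
Ev 6: PC=7 idx=1 pred=N actual=T -> ctr[1]=2
Ev 7: PC=6 idx=0 pred=N actual=T -> ctr[0]=2
Ev 8: PC=1 idx=1 pred=T actual=N -> ctr[1]=1
Ev 9: PC=1 idx=1 pred=N actual=T -> ctr[1]=2
Ev 10: PC=1 idx=1 pred=T actual=T -> ctr[1]=3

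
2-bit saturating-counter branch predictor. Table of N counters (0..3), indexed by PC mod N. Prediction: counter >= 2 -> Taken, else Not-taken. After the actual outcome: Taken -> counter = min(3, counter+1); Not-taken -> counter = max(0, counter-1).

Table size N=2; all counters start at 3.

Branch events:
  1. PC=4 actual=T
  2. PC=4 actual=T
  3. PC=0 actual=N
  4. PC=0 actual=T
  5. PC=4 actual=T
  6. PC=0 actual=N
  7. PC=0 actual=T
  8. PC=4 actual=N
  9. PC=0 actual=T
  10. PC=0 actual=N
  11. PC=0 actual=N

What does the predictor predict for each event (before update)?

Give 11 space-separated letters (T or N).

Answer: T T T T T T T T T T T

Derivation:
Ev 1: PC=4 idx=0 pred=T actual=T -> ctr[0]=3
Ev 2: PC=4 idx=0 pred=T actual=T -> ctr[0]=3
Ev 3: PC=0 idx=0 pred=T actual=N -> ctr[0]=2
Ev 4: PC=0 idx=0 pred=T actual=T -> ctr[0]=3
Ev 5: PC=4 idx=0 pred=T actual=T -> ctr[0]=3
Ev 6: PC=0 idx=0 pred=T actual=N -> ctr[0]=2
Ev 7: PC=0 idx=0 pred=T actual=T -> ctr[0]=3
Ev 8: PC=4 idx=0 pred=T actual=N -> ctr[0]=2
Ev 9: PC=0 idx=0 pred=T actual=T -> ctr[0]=3
Ev 10: PC=0 idx=0 pred=T actual=N -> ctr[0]=2
Ev 11: PC=0 idx=0 pred=T actual=N -> ctr[0]=1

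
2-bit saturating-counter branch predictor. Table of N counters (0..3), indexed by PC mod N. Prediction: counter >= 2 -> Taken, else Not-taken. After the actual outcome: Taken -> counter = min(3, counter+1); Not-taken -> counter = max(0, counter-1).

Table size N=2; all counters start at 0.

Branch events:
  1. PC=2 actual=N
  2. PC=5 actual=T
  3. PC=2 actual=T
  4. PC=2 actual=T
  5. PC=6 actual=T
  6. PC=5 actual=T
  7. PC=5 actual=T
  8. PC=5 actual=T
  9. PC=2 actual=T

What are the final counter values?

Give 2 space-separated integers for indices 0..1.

Answer: 3 3

Derivation:
Ev 1: PC=2 idx=0 pred=N actual=N -> ctr[0]=0
Ev 2: PC=5 idx=1 pred=N actual=T -> ctr[1]=1
Ev 3: PC=2 idx=0 pred=N actual=T -> ctr[0]=1
Ev 4: PC=2 idx=0 pred=N actual=T -> ctr[0]=2
Ev 5: PC=6 idx=0 pred=T actual=T -> ctr[0]=3
Ev 6: PC=5 idx=1 pred=N actual=T -> ctr[1]=2
Ev 7: PC=5 idx=1 pred=T actual=T -> ctr[1]=3
Ev 8: PC=5 idx=1 pred=T actual=T -> ctr[1]=3
Ev 9: PC=2 idx=0 pred=T actual=T -> ctr[0]=3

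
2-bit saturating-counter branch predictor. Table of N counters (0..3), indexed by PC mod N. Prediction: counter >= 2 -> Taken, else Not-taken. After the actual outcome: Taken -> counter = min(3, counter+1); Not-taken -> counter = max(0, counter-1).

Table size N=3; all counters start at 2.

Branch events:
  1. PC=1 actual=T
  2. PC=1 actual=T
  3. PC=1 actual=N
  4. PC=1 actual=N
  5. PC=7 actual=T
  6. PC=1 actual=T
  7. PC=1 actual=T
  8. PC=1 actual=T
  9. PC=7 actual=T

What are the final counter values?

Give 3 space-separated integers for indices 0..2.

Ev 1: PC=1 idx=1 pred=T actual=T -> ctr[1]=3
Ev 2: PC=1 idx=1 pred=T actual=T -> ctr[1]=3
Ev 3: PC=1 idx=1 pred=T actual=N -> ctr[1]=2
Ev 4: PC=1 idx=1 pred=T actual=N -> ctr[1]=1
Ev 5: PC=7 idx=1 pred=N actual=T -> ctr[1]=2
Ev 6: PC=1 idx=1 pred=T actual=T -> ctr[1]=3
Ev 7: PC=1 idx=1 pred=T actual=T -> ctr[1]=3
Ev 8: PC=1 idx=1 pred=T actual=T -> ctr[1]=3
Ev 9: PC=7 idx=1 pred=T actual=T -> ctr[1]=3

Answer: 2 3 2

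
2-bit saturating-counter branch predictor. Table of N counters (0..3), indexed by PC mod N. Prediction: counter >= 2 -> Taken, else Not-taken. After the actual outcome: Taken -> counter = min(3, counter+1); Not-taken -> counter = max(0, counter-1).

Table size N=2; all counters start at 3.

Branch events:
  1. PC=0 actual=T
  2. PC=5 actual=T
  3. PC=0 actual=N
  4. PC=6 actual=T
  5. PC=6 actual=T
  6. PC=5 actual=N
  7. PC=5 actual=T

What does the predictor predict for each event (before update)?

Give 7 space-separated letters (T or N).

Ev 1: PC=0 idx=0 pred=T actual=T -> ctr[0]=3
Ev 2: PC=5 idx=1 pred=T actual=T -> ctr[1]=3
Ev 3: PC=0 idx=0 pred=T actual=N -> ctr[0]=2
Ev 4: PC=6 idx=0 pred=T actual=T -> ctr[0]=3
Ev 5: PC=6 idx=0 pred=T actual=T -> ctr[0]=3
Ev 6: PC=5 idx=1 pred=T actual=N -> ctr[1]=2
Ev 7: PC=5 idx=1 pred=T actual=T -> ctr[1]=3

Answer: T T T T T T T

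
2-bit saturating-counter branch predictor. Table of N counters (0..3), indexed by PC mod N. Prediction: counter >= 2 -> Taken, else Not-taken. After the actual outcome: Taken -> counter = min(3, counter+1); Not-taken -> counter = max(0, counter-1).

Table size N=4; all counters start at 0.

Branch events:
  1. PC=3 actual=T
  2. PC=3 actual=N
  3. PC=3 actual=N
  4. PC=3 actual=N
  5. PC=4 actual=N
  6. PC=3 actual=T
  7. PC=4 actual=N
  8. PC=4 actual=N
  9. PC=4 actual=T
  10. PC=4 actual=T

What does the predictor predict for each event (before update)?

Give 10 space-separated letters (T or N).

Ev 1: PC=3 idx=3 pred=N actual=T -> ctr[3]=1
Ev 2: PC=3 idx=3 pred=N actual=N -> ctr[3]=0
Ev 3: PC=3 idx=3 pred=N actual=N -> ctr[3]=0
Ev 4: PC=3 idx=3 pred=N actual=N -> ctr[3]=0
Ev 5: PC=4 idx=0 pred=N actual=N -> ctr[0]=0
Ev 6: PC=3 idx=3 pred=N actual=T -> ctr[3]=1
Ev 7: PC=4 idx=0 pred=N actual=N -> ctr[0]=0
Ev 8: PC=4 idx=0 pred=N actual=N -> ctr[0]=0
Ev 9: PC=4 idx=0 pred=N actual=T -> ctr[0]=1
Ev 10: PC=4 idx=0 pred=N actual=T -> ctr[0]=2

Answer: N N N N N N N N N N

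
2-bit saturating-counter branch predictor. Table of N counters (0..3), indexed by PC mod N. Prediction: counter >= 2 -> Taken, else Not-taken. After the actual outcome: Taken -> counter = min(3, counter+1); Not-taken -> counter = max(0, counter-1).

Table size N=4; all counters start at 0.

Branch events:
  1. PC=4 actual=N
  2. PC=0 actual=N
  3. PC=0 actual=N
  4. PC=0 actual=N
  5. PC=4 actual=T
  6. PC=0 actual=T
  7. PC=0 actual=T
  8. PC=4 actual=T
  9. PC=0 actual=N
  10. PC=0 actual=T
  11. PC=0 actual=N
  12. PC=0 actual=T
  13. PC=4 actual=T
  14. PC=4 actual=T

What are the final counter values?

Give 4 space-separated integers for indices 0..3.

Answer: 3 0 0 0

Derivation:
Ev 1: PC=4 idx=0 pred=N actual=N -> ctr[0]=0
Ev 2: PC=0 idx=0 pred=N actual=N -> ctr[0]=0
Ev 3: PC=0 idx=0 pred=N actual=N -> ctr[0]=0
Ev 4: PC=0 idx=0 pred=N actual=N -> ctr[0]=0
Ev 5: PC=4 idx=0 pred=N actual=T -> ctr[0]=1
Ev 6: PC=0 idx=0 pred=N actual=T -> ctr[0]=2
Ev 7: PC=0 idx=0 pred=T actual=T -> ctr[0]=3
Ev 8: PC=4 idx=0 pred=T actual=T -> ctr[0]=3
Ev 9: PC=0 idx=0 pred=T actual=N -> ctr[0]=2
Ev 10: PC=0 idx=0 pred=T actual=T -> ctr[0]=3
Ev 11: PC=0 idx=0 pred=T actual=N -> ctr[0]=2
Ev 12: PC=0 idx=0 pred=T actual=T -> ctr[0]=3
Ev 13: PC=4 idx=0 pred=T actual=T -> ctr[0]=3
Ev 14: PC=4 idx=0 pred=T actual=T -> ctr[0]=3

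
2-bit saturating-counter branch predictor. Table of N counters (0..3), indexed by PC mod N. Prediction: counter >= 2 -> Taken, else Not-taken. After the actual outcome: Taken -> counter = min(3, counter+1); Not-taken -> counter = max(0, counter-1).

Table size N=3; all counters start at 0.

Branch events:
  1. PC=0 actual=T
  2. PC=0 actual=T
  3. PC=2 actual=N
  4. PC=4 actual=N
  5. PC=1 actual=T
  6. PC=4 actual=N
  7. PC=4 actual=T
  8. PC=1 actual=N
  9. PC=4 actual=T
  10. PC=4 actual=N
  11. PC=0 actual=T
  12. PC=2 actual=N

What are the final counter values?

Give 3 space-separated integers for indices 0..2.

Answer: 3 0 0

Derivation:
Ev 1: PC=0 idx=0 pred=N actual=T -> ctr[0]=1
Ev 2: PC=0 idx=0 pred=N actual=T -> ctr[0]=2
Ev 3: PC=2 idx=2 pred=N actual=N -> ctr[2]=0
Ev 4: PC=4 idx=1 pred=N actual=N -> ctr[1]=0
Ev 5: PC=1 idx=1 pred=N actual=T -> ctr[1]=1
Ev 6: PC=4 idx=1 pred=N actual=N -> ctr[1]=0
Ev 7: PC=4 idx=1 pred=N actual=T -> ctr[1]=1
Ev 8: PC=1 idx=1 pred=N actual=N -> ctr[1]=0
Ev 9: PC=4 idx=1 pred=N actual=T -> ctr[1]=1
Ev 10: PC=4 idx=1 pred=N actual=N -> ctr[1]=0
Ev 11: PC=0 idx=0 pred=T actual=T -> ctr[0]=3
Ev 12: PC=2 idx=2 pred=N actual=N -> ctr[2]=0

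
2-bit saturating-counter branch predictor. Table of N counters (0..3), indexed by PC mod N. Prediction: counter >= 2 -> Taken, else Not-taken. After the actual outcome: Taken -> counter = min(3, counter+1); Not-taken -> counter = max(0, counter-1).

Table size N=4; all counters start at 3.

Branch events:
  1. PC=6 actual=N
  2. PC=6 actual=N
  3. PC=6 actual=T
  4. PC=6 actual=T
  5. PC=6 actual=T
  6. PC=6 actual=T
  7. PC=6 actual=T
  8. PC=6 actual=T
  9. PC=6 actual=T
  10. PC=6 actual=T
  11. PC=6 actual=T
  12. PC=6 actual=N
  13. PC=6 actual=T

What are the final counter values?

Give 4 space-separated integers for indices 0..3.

Answer: 3 3 3 3

Derivation:
Ev 1: PC=6 idx=2 pred=T actual=N -> ctr[2]=2
Ev 2: PC=6 idx=2 pred=T actual=N -> ctr[2]=1
Ev 3: PC=6 idx=2 pred=N actual=T -> ctr[2]=2
Ev 4: PC=6 idx=2 pred=T actual=T -> ctr[2]=3
Ev 5: PC=6 idx=2 pred=T actual=T -> ctr[2]=3
Ev 6: PC=6 idx=2 pred=T actual=T -> ctr[2]=3
Ev 7: PC=6 idx=2 pred=T actual=T -> ctr[2]=3
Ev 8: PC=6 idx=2 pred=T actual=T -> ctr[2]=3
Ev 9: PC=6 idx=2 pred=T actual=T -> ctr[2]=3
Ev 10: PC=6 idx=2 pred=T actual=T -> ctr[2]=3
Ev 11: PC=6 idx=2 pred=T actual=T -> ctr[2]=3
Ev 12: PC=6 idx=2 pred=T actual=N -> ctr[2]=2
Ev 13: PC=6 idx=2 pred=T actual=T -> ctr[2]=3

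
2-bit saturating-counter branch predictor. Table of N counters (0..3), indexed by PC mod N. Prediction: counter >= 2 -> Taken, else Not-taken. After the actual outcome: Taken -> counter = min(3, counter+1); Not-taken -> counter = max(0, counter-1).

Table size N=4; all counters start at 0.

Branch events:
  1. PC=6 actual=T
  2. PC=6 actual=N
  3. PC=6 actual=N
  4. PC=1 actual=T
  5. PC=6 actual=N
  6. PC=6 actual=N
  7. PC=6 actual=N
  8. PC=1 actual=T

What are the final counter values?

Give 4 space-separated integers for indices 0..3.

Answer: 0 2 0 0

Derivation:
Ev 1: PC=6 idx=2 pred=N actual=T -> ctr[2]=1
Ev 2: PC=6 idx=2 pred=N actual=N -> ctr[2]=0
Ev 3: PC=6 idx=2 pred=N actual=N -> ctr[2]=0
Ev 4: PC=1 idx=1 pred=N actual=T -> ctr[1]=1
Ev 5: PC=6 idx=2 pred=N actual=N -> ctr[2]=0
Ev 6: PC=6 idx=2 pred=N actual=N -> ctr[2]=0
Ev 7: PC=6 idx=2 pred=N actual=N -> ctr[2]=0
Ev 8: PC=1 idx=1 pred=N actual=T -> ctr[1]=2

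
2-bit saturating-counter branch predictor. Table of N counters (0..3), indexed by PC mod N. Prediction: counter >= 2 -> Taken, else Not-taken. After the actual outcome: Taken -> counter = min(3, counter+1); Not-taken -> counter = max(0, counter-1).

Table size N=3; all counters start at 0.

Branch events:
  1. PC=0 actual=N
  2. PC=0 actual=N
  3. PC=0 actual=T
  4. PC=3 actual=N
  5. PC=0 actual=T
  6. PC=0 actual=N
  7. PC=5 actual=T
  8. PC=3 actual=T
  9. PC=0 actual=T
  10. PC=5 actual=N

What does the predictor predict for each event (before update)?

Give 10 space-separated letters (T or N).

Answer: N N N N N N N N N N

Derivation:
Ev 1: PC=0 idx=0 pred=N actual=N -> ctr[0]=0
Ev 2: PC=0 idx=0 pred=N actual=N -> ctr[0]=0
Ev 3: PC=0 idx=0 pred=N actual=T -> ctr[0]=1
Ev 4: PC=3 idx=0 pred=N actual=N -> ctr[0]=0
Ev 5: PC=0 idx=0 pred=N actual=T -> ctr[0]=1
Ev 6: PC=0 idx=0 pred=N actual=N -> ctr[0]=0
Ev 7: PC=5 idx=2 pred=N actual=T -> ctr[2]=1
Ev 8: PC=3 idx=0 pred=N actual=T -> ctr[0]=1
Ev 9: PC=0 idx=0 pred=N actual=T -> ctr[0]=2
Ev 10: PC=5 idx=2 pred=N actual=N -> ctr[2]=0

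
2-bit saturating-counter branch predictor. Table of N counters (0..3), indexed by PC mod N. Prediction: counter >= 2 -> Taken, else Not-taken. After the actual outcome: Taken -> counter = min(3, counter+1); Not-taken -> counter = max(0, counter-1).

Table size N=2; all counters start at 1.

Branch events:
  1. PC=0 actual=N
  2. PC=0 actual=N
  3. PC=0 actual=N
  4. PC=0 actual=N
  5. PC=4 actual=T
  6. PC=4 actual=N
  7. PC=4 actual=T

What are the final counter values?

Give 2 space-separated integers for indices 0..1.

Ev 1: PC=0 idx=0 pred=N actual=N -> ctr[0]=0
Ev 2: PC=0 idx=0 pred=N actual=N -> ctr[0]=0
Ev 3: PC=0 idx=0 pred=N actual=N -> ctr[0]=0
Ev 4: PC=0 idx=0 pred=N actual=N -> ctr[0]=0
Ev 5: PC=4 idx=0 pred=N actual=T -> ctr[0]=1
Ev 6: PC=4 idx=0 pred=N actual=N -> ctr[0]=0
Ev 7: PC=4 idx=0 pred=N actual=T -> ctr[0]=1

Answer: 1 1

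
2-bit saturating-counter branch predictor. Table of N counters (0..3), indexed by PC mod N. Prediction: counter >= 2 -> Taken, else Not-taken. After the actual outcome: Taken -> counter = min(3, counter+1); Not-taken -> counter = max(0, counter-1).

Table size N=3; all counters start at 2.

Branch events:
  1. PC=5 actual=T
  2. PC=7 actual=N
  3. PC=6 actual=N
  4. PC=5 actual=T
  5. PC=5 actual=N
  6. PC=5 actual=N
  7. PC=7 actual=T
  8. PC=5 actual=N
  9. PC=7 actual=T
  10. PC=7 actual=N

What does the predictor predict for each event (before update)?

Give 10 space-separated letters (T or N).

Ev 1: PC=5 idx=2 pred=T actual=T -> ctr[2]=3
Ev 2: PC=7 idx=1 pred=T actual=N -> ctr[1]=1
Ev 3: PC=6 idx=0 pred=T actual=N -> ctr[0]=1
Ev 4: PC=5 idx=2 pred=T actual=T -> ctr[2]=3
Ev 5: PC=5 idx=2 pred=T actual=N -> ctr[2]=2
Ev 6: PC=5 idx=2 pred=T actual=N -> ctr[2]=1
Ev 7: PC=7 idx=1 pred=N actual=T -> ctr[1]=2
Ev 8: PC=5 idx=2 pred=N actual=N -> ctr[2]=0
Ev 9: PC=7 idx=1 pred=T actual=T -> ctr[1]=3
Ev 10: PC=7 idx=1 pred=T actual=N -> ctr[1]=2

Answer: T T T T T T N N T T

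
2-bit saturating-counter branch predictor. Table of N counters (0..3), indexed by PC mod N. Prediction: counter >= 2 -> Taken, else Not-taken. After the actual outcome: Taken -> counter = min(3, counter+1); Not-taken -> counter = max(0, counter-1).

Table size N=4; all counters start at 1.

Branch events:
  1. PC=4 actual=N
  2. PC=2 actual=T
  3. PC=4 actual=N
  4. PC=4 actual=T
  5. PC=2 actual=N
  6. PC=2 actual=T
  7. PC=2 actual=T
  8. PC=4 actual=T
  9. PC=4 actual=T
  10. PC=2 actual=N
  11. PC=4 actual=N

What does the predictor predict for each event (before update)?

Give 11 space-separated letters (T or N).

Answer: N N N N T N T N T T T

Derivation:
Ev 1: PC=4 idx=0 pred=N actual=N -> ctr[0]=0
Ev 2: PC=2 idx=2 pred=N actual=T -> ctr[2]=2
Ev 3: PC=4 idx=0 pred=N actual=N -> ctr[0]=0
Ev 4: PC=4 idx=0 pred=N actual=T -> ctr[0]=1
Ev 5: PC=2 idx=2 pred=T actual=N -> ctr[2]=1
Ev 6: PC=2 idx=2 pred=N actual=T -> ctr[2]=2
Ev 7: PC=2 idx=2 pred=T actual=T -> ctr[2]=3
Ev 8: PC=4 idx=0 pred=N actual=T -> ctr[0]=2
Ev 9: PC=4 idx=0 pred=T actual=T -> ctr[0]=3
Ev 10: PC=2 idx=2 pred=T actual=N -> ctr[2]=2
Ev 11: PC=4 idx=0 pred=T actual=N -> ctr[0]=2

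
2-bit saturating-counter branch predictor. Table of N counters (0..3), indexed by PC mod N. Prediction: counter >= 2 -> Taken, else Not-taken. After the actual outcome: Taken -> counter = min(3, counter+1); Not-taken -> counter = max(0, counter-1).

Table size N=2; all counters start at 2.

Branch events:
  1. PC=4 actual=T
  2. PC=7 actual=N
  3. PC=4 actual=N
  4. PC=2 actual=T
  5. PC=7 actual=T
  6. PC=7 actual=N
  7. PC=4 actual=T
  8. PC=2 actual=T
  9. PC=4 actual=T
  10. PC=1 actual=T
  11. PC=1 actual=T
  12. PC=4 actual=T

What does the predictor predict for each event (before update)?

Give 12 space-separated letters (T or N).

Answer: T T T T N T T T T N T T

Derivation:
Ev 1: PC=4 idx=0 pred=T actual=T -> ctr[0]=3
Ev 2: PC=7 idx=1 pred=T actual=N -> ctr[1]=1
Ev 3: PC=4 idx=0 pred=T actual=N -> ctr[0]=2
Ev 4: PC=2 idx=0 pred=T actual=T -> ctr[0]=3
Ev 5: PC=7 idx=1 pred=N actual=T -> ctr[1]=2
Ev 6: PC=7 idx=1 pred=T actual=N -> ctr[1]=1
Ev 7: PC=4 idx=0 pred=T actual=T -> ctr[0]=3
Ev 8: PC=2 idx=0 pred=T actual=T -> ctr[0]=3
Ev 9: PC=4 idx=0 pred=T actual=T -> ctr[0]=3
Ev 10: PC=1 idx=1 pred=N actual=T -> ctr[1]=2
Ev 11: PC=1 idx=1 pred=T actual=T -> ctr[1]=3
Ev 12: PC=4 idx=0 pred=T actual=T -> ctr[0]=3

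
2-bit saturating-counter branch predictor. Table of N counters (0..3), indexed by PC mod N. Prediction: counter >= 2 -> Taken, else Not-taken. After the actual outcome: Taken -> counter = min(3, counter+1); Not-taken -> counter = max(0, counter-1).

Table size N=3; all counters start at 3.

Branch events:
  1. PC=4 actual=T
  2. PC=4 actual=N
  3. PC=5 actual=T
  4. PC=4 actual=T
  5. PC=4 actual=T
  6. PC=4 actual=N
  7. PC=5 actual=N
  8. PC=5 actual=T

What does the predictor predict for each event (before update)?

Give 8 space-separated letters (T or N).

Answer: T T T T T T T T

Derivation:
Ev 1: PC=4 idx=1 pred=T actual=T -> ctr[1]=3
Ev 2: PC=4 idx=1 pred=T actual=N -> ctr[1]=2
Ev 3: PC=5 idx=2 pred=T actual=T -> ctr[2]=3
Ev 4: PC=4 idx=1 pred=T actual=T -> ctr[1]=3
Ev 5: PC=4 idx=1 pred=T actual=T -> ctr[1]=3
Ev 6: PC=4 idx=1 pred=T actual=N -> ctr[1]=2
Ev 7: PC=5 idx=2 pred=T actual=N -> ctr[2]=2
Ev 8: PC=5 idx=2 pred=T actual=T -> ctr[2]=3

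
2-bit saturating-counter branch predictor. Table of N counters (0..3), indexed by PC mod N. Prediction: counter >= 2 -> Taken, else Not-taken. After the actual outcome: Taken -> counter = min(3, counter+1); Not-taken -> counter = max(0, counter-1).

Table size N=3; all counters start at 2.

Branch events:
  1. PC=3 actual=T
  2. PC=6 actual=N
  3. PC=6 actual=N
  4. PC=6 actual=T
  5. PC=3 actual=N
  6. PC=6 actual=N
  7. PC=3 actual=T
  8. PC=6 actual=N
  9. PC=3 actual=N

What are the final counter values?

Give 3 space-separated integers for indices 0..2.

Ev 1: PC=3 idx=0 pred=T actual=T -> ctr[0]=3
Ev 2: PC=6 idx=0 pred=T actual=N -> ctr[0]=2
Ev 3: PC=6 idx=0 pred=T actual=N -> ctr[0]=1
Ev 4: PC=6 idx=0 pred=N actual=T -> ctr[0]=2
Ev 5: PC=3 idx=0 pred=T actual=N -> ctr[0]=1
Ev 6: PC=6 idx=0 pred=N actual=N -> ctr[0]=0
Ev 7: PC=3 idx=0 pred=N actual=T -> ctr[0]=1
Ev 8: PC=6 idx=0 pred=N actual=N -> ctr[0]=0
Ev 9: PC=3 idx=0 pred=N actual=N -> ctr[0]=0

Answer: 0 2 2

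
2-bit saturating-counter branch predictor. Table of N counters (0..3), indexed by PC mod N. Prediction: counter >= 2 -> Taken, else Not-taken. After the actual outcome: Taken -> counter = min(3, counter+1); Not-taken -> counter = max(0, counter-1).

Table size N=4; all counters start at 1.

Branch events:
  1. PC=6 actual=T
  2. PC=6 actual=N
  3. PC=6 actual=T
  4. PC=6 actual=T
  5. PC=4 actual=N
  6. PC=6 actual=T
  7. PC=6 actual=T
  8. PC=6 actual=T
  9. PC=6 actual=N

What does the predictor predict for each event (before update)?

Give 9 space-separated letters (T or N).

Answer: N T N T N T T T T

Derivation:
Ev 1: PC=6 idx=2 pred=N actual=T -> ctr[2]=2
Ev 2: PC=6 idx=2 pred=T actual=N -> ctr[2]=1
Ev 3: PC=6 idx=2 pred=N actual=T -> ctr[2]=2
Ev 4: PC=6 idx=2 pred=T actual=T -> ctr[2]=3
Ev 5: PC=4 idx=0 pred=N actual=N -> ctr[0]=0
Ev 6: PC=6 idx=2 pred=T actual=T -> ctr[2]=3
Ev 7: PC=6 idx=2 pred=T actual=T -> ctr[2]=3
Ev 8: PC=6 idx=2 pred=T actual=T -> ctr[2]=3
Ev 9: PC=6 idx=2 pred=T actual=N -> ctr[2]=2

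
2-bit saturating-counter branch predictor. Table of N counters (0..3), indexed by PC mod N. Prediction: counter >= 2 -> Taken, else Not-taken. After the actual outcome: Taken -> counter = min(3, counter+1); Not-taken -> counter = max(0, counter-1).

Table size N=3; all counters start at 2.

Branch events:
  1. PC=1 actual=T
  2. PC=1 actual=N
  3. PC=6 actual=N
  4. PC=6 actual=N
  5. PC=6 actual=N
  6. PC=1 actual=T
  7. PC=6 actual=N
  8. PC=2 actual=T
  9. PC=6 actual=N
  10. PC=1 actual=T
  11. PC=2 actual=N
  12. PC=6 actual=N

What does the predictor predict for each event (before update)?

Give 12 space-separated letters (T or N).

Answer: T T T N N T N T N T T N

Derivation:
Ev 1: PC=1 idx=1 pred=T actual=T -> ctr[1]=3
Ev 2: PC=1 idx=1 pred=T actual=N -> ctr[1]=2
Ev 3: PC=6 idx=0 pred=T actual=N -> ctr[0]=1
Ev 4: PC=6 idx=0 pred=N actual=N -> ctr[0]=0
Ev 5: PC=6 idx=0 pred=N actual=N -> ctr[0]=0
Ev 6: PC=1 idx=1 pred=T actual=T -> ctr[1]=3
Ev 7: PC=6 idx=0 pred=N actual=N -> ctr[0]=0
Ev 8: PC=2 idx=2 pred=T actual=T -> ctr[2]=3
Ev 9: PC=6 idx=0 pred=N actual=N -> ctr[0]=0
Ev 10: PC=1 idx=1 pred=T actual=T -> ctr[1]=3
Ev 11: PC=2 idx=2 pred=T actual=N -> ctr[2]=2
Ev 12: PC=6 idx=0 pred=N actual=N -> ctr[0]=0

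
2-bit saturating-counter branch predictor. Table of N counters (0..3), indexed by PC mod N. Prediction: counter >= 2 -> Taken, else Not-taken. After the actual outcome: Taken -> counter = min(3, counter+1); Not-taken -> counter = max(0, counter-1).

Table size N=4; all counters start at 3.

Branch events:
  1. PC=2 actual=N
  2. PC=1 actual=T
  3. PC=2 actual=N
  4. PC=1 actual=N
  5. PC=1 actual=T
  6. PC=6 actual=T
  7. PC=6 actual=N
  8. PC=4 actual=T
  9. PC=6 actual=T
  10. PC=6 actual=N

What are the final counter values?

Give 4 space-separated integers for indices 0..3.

Ev 1: PC=2 idx=2 pred=T actual=N -> ctr[2]=2
Ev 2: PC=1 idx=1 pred=T actual=T -> ctr[1]=3
Ev 3: PC=2 idx=2 pred=T actual=N -> ctr[2]=1
Ev 4: PC=1 idx=1 pred=T actual=N -> ctr[1]=2
Ev 5: PC=1 idx=1 pred=T actual=T -> ctr[1]=3
Ev 6: PC=6 idx=2 pred=N actual=T -> ctr[2]=2
Ev 7: PC=6 idx=2 pred=T actual=N -> ctr[2]=1
Ev 8: PC=4 idx=0 pred=T actual=T -> ctr[0]=3
Ev 9: PC=6 idx=2 pred=N actual=T -> ctr[2]=2
Ev 10: PC=6 idx=2 pred=T actual=N -> ctr[2]=1

Answer: 3 3 1 3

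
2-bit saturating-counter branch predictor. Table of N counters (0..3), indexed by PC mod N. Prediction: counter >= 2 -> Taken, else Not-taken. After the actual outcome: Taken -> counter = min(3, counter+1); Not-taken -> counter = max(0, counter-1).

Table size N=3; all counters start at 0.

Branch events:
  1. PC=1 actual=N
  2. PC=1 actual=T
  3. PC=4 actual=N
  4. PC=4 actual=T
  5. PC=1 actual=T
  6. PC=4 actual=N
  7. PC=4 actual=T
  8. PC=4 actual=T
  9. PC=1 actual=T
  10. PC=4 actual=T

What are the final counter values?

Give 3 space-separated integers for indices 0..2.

Answer: 0 3 0

Derivation:
Ev 1: PC=1 idx=1 pred=N actual=N -> ctr[1]=0
Ev 2: PC=1 idx=1 pred=N actual=T -> ctr[1]=1
Ev 3: PC=4 idx=1 pred=N actual=N -> ctr[1]=0
Ev 4: PC=4 idx=1 pred=N actual=T -> ctr[1]=1
Ev 5: PC=1 idx=1 pred=N actual=T -> ctr[1]=2
Ev 6: PC=4 idx=1 pred=T actual=N -> ctr[1]=1
Ev 7: PC=4 idx=1 pred=N actual=T -> ctr[1]=2
Ev 8: PC=4 idx=1 pred=T actual=T -> ctr[1]=3
Ev 9: PC=1 idx=1 pred=T actual=T -> ctr[1]=3
Ev 10: PC=4 idx=1 pred=T actual=T -> ctr[1]=3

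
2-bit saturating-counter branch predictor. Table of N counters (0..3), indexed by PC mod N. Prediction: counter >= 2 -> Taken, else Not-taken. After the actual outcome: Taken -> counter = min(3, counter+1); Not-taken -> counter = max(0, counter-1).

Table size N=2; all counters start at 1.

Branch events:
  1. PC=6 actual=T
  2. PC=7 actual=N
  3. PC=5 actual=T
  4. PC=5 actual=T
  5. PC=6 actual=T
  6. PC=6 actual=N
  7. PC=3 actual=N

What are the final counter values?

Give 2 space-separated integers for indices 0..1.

Answer: 2 1

Derivation:
Ev 1: PC=6 idx=0 pred=N actual=T -> ctr[0]=2
Ev 2: PC=7 idx=1 pred=N actual=N -> ctr[1]=0
Ev 3: PC=5 idx=1 pred=N actual=T -> ctr[1]=1
Ev 4: PC=5 idx=1 pred=N actual=T -> ctr[1]=2
Ev 5: PC=6 idx=0 pred=T actual=T -> ctr[0]=3
Ev 6: PC=6 idx=0 pred=T actual=N -> ctr[0]=2
Ev 7: PC=3 idx=1 pred=T actual=N -> ctr[1]=1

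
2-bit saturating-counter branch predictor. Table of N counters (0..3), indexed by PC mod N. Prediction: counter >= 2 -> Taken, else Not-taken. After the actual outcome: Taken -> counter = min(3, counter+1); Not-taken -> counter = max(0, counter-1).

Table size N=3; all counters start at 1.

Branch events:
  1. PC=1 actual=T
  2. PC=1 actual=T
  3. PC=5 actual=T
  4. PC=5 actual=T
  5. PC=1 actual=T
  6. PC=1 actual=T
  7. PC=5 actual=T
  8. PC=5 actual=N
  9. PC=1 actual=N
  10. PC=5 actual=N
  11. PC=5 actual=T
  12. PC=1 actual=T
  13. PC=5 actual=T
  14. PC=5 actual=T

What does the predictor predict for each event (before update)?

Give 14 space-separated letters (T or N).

Answer: N T N T T T T T T T N T T T

Derivation:
Ev 1: PC=1 idx=1 pred=N actual=T -> ctr[1]=2
Ev 2: PC=1 idx=1 pred=T actual=T -> ctr[1]=3
Ev 3: PC=5 idx=2 pred=N actual=T -> ctr[2]=2
Ev 4: PC=5 idx=2 pred=T actual=T -> ctr[2]=3
Ev 5: PC=1 idx=1 pred=T actual=T -> ctr[1]=3
Ev 6: PC=1 idx=1 pred=T actual=T -> ctr[1]=3
Ev 7: PC=5 idx=2 pred=T actual=T -> ctr[2]=3
Ev 8: PC=5 idx=2 pred=T actual=N -> ctr[2]=2
Ev 9: PC=1 idx=1 pred=T actual=N -> ctr[1]=2
Ev 10: PC=5 idx=2 pred=T actual=N -> ctr[2]=1
Ev 11: PC=5 idx=2 pred=N actual=T -> ctr[2]=2
Ev 12: PC=1 idx=1 pred=T actual=T -> ctr[1]=3
Ev 13: PC=5 idx=2 pred=T actual=T -> ctr[2]=3
Ev 14: PC=5 idx=2 pred=T actual=T -> ctr[2]=3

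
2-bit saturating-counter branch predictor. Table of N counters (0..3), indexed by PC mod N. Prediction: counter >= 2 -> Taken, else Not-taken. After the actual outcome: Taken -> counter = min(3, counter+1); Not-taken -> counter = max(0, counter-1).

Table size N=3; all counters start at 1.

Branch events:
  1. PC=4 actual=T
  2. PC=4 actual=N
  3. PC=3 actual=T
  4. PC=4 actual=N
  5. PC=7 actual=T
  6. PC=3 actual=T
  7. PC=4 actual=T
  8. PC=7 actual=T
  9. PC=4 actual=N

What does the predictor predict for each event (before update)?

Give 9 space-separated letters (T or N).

Ev 1: PC=4 idx=1 pred=N actual=T -> ctr[1]=2
Ev 2: PC=4 idx=1 pred=T actual=N -> ctr[1]=1
Ev 3: PC=3 idx=0 pred=N actual=T -> ctr[0]=2
Ev 4: PC=4 idx=1 pred=N actual=N -> ctr[1]=0
Ev 5: PC=7 idx=1 pred=N actual=T -> ctr[1]=1
Ev 6: PC=3 idx=0 pred=T actual=T -> ctr[0]=3
Ev 7: PC=4 idx=1 pred=N actual=T -> ctr[1]=2
Ev 8: PC=7 idx=1 pred=T actual=T -> ctr[1]=3
Ev 9: PC=4 idx=1 pred=T actual=N -> ctr[1]=2

Answer: N T N N N T N T T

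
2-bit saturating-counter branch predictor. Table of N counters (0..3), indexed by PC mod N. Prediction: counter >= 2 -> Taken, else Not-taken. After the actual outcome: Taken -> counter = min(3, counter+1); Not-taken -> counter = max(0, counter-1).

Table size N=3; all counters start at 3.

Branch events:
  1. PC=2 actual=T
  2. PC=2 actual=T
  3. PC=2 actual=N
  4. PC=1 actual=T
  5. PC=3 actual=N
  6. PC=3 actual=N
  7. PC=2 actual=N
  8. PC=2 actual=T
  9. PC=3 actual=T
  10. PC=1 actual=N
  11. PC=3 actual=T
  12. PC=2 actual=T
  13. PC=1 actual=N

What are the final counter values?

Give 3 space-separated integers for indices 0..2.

Ev 1: PC=2 idx=2 pred=T actual=T -> ctr[2]=3
Ev 2: PC=2 idx=2 pred=T actual=T -> ctr[2]=3
Ev 3: PC=2 idx=2 pred=T actual=N -> ctr[2]=2
Ev 4: PC=1 idx=1 pred=T actual=T -> ctr[1]=3
Ev 5: PC=3 idx=0 pred=T actual=N -> ctr[0]=2
Ev 6: PC=3 idx=0 pred=T actual=N -> ctr[0]=1
Ev 7: PC=2 idx=2 pred=T actual=N -> ctr[2]=1
Ev 8: PC=2 idx=2 pred=N actual=T -> ctr[2]=2
Ev 9: PC=3 idx=0 pred=N actual=T -> ctr[0]=2
Ev 10: PC=1 idx=1 pred=T actual=N -> ctr[1]=2
Ev 11: PC=3 idx=0 pred=T actual=T -> ctr[0]=3
Ev 12: PC=2 idx=2 pred=T actual=T -> ctr[2]=3
Ev 13: PC=1 idx=1 pred=T actual=N -> ctr[1]=1

Answer: 3 1 3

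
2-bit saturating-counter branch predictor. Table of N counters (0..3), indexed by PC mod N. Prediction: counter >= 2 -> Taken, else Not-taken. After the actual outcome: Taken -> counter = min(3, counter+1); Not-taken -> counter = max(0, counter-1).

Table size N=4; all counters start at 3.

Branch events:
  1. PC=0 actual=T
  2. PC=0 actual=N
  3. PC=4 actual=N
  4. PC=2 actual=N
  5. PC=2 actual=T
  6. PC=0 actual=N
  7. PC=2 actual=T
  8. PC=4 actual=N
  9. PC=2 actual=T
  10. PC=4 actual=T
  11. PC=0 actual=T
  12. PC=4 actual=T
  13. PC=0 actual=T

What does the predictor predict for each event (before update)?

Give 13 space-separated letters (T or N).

Answer: T T T T T N T N T N N T T

Derivation:
Ev 1: PC=0 idx=0 pred=T actual=T -> ctr[0]=3
Ev 2: PC=0 idx=0 pred=T actual=N -> ctr[0]=2
Ev 3: PC=4 idx=0 pred=T actual=N -> ctr[0]=1
Ev 4: PC=2 idx=2 pred=T actual=N -> ctr[2]=2
Ev 5: PC=2 idx=2 pred=T actual=T -> ctr[2]=3
Ev 6: PC=0 idx=0 pred=N actual=N -> ctr[0]=0
Ev 7: PC=2 idx=2 pred=T actual=T -> ctr[2]=3
Ev 8: PC=4 idx=0 pred=N actual=N -> ctr[0]=0
Ev 9: PC=2 idx=2 pred=T actual=T -> ctr[2]=3
Ev 10: PC=4 idx=0 pred=N actual=T -> ctr[0]=1
Ev 11: PC=0 idx=0 pred=N actual=T -> ctr[0]=2
Ev 12: PC=4 idx=0 pred=T actual=T -> ctr[0]=3
Ev 13: PC=0 idx=0 pred=T actual=T -> ctr[0]=3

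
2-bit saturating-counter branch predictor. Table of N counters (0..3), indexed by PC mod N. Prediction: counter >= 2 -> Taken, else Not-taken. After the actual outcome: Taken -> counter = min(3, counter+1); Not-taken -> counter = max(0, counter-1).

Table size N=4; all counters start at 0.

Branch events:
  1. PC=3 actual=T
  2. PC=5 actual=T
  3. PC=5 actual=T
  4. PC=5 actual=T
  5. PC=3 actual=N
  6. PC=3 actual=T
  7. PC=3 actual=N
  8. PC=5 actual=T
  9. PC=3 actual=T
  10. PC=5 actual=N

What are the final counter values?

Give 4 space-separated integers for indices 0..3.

Ev 1: PC=3 idx=3 pred=N actual=T -> ctr[3]=1
Ev 2: PC=5 idx=1 pred=N actual=T -> ctr[1]=1
Ev 3: PC=5 idx=1 pred=N actual=T -> ctr[1]=2
Ev 4: PC=5 idx=1 pred=T actual=T -> ctr[1]=3
Ev 5: PC=3 idx=3 pred=N actual=N -> ctr[3]=0
Ev 6: PC=3 idx=3 pred=N actual=T -> ctr[3]=1
Ev 7: PC=3 idx=3 pred=N actual=N -> ctr[3]=0
Ev 8: PC=5 idx=1 pred=T actual=T -> ctr[1]=3
Ev 9: PC=3 idx=3 pred=N actual=T -> ctr[3]=1
Ev 10: PC=5 idx=1 pred=T actual=N -> ctr[1]=2

Answer: 0 2 0 1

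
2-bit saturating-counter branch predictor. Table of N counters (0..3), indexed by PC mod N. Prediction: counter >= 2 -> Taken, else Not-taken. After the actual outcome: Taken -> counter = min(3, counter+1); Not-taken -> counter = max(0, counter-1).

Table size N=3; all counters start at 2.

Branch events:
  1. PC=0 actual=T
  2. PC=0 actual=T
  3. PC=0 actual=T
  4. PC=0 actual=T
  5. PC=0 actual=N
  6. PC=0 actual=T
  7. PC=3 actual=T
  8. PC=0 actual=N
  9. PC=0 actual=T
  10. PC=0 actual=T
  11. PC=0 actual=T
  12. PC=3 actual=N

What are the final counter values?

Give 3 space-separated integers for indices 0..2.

Ev 1: PC=0 idx=0 pred=T actual=T -> ctr[0]=3
Ev 2: PC=0 idx=0 pred=T actual=T -> ctr[0]=3
Ev 3: PC=0 idx=0 pred=T actual=T -> ctr[0]=3
Ev 4: PC=0 idx=0 pred=T actual=T -> ctr[0]=3
Ev 5: PC=0 idx=0 pred=T actual=N -> ctr[0]=2
Ev 6: PC=0 idx=0 pred=T actual=T -> ctr[0]=3
Ev 7: PC=3 idx=0 pred=T actual=T -> ctr[0]=3
Ev 8: PC=0 idx=0 pred=T actual=N -> ctr[0]=2
Ev 9: PC=0 idx=0 pred=T actual=T -> ctr[0]=3
Ev 10: PC=0 idx=0 pred=T actual=T -> ctr[0]=3
Ev 11: PC=0 idx=0 pred=T actual=T -> ctr[0]=3
Ev 12: PC=3 idx=0 pred=T actual=N -> ctr[0]=2

Answer: 2 2 2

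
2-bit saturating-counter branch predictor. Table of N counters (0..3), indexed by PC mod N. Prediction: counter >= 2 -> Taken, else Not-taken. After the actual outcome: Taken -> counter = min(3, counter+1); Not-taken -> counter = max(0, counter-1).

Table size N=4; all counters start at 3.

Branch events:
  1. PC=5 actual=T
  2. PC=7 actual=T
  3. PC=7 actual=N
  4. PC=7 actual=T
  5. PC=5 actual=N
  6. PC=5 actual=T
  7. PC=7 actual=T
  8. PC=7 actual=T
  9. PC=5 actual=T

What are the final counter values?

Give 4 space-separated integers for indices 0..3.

Answer: 3 3 3 3

Derivation:
Ev 1: PC=5 idx=1 pred=T actual=T -> ctr[1]=3
Ev 2: PC=7 idx=3 pred=T actual=T -> ctr[3]=3
Ev 3: PC=7 idx=3 pred=T actual=N -> ctr[3]=2
Ev 4: PC=7 idx=3 pred=T actual=T -> ctr[3]=3
Ev 5: PC=5 idx=1 pred=T actual=N -> ctr[1]=2
Ev 6: PC=5 idx=1 pred=T actual=T -> ctr[1]=3
Ev 7: PC=7 idx=3 pred=T actual=T -> ctr[3]=3
Ev 8: PC=7 idx=3 pred=T actual=T -> ctr[3]=3
Ev 9: PC=5 idx=1 pred=T actual=T -> ctr[1]=3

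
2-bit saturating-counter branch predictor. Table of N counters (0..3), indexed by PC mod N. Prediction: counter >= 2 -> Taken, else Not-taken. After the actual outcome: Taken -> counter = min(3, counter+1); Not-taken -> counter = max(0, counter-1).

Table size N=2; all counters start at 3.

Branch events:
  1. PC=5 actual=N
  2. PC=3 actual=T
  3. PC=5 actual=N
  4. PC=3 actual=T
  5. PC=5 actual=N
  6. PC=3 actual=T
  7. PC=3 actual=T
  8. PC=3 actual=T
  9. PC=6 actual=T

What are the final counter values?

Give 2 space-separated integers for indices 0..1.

Ev 1: PC=5 idx=1 pred=T actual=N -> ctr[1]=2
Ev 2: PC=3 idx=1 pred=T actual=T -> ctr[1]=3
Ev 3: PC=5 idx=1 pred=T actual=N -> ctr[1]=2
Ev 4: PC=3 idx=1 pred=T actual=T -> ctr[1]=3
Ev 5: PC=5 idx=1 pred=T actual=N -> ctr[1]=2
Ev 6: PC=3 idx=1 pred=T actual=T -> ctr[1]=3
Ev 7: PC=3 idx=1 pred=T actual=T -> ctr[1]=3
Ev 8: PC=3 idx=1 pred=T actual=T -> ctr[1]=3
Ev 9: PC=6 idx=0 pred=T actual=T -> ctr[0]=3

Answer: 3 3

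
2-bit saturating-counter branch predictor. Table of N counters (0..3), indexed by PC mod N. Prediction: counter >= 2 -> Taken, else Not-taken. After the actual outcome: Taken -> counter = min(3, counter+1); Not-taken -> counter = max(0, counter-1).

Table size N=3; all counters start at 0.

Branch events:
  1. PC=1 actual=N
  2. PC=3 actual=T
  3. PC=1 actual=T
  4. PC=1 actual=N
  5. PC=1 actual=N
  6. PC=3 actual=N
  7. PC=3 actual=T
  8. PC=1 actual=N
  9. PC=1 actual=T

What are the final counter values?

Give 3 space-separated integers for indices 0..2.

Answer: 1 1 0

Derivation:
Ev 1: PC=1 idx=1 pred=N actual=N -> ctr[1]=0
Ev 2: PC=3 idx=0 pred=N actual=T -> ctr[0]=1
Ev 3: PC=1 idx=1 pred=N actual=T -> ctr[1]=1
Ev 4: PC=1 idx=1 pred=N actual=N -> ctr[1]=0
Ev 5: PC=1 idx=1 pred=N actual=N -> ctr[1]=0
Ev 6: PC=3 idx=0 pred=N actual=N -> ctr[0]=0
Ev 7: PC=3 idx=0 pred=N actual=T -> ctr[0]=1
Ev 8: PC=1 idx=1 pred=N actual=N -> ctr[1]=0
Ev 9: PC=1 idx=1 pred=N actual=T -> ctr[1]=1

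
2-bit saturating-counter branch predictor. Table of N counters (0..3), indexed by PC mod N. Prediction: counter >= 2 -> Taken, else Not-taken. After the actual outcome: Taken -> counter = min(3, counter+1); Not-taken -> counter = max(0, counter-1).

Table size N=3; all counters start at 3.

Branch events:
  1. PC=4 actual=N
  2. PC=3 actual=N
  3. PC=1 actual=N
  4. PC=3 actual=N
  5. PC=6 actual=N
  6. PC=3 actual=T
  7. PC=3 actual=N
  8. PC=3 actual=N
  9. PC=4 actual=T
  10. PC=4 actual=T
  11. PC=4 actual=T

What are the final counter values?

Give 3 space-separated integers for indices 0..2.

Ev 1: PC=4 idx=1 pred=T actual=N -> ctr[1]=2
Ev 2: PC=3 idx=0 pred=T actual=N -> ctr[0]=2
Ev 3: PC=1 idx=1 pred=T actual=N -> ctr[1]=1
Ev 4: PC=3 idx=0 pred=T actual=N -> ctr[0]=1
Ev 5: PC=6 idx=0 pred=N actual=N -> ctr[0]=0
Ev 6: PC=3 idx=0 pred=N actual=T -> ctr[0]=1
Ev 7: PC=3 idx=0 pred=N actual=N -> ctr[0]=0
Ev 8: PC=3 idx=0 pred=N actual=N -> ctr[0]=0
Ev 9: PC=4 idx=1 pred=N actual=T -> ctr[1]=2
Ev 10: PC=4 idx=1 pred=T actual=T -> ctr[1]=3
Ev 11: PC=4 idx=1 pred=T actual=T -> ctr[1]=3

Answer: 0 3 3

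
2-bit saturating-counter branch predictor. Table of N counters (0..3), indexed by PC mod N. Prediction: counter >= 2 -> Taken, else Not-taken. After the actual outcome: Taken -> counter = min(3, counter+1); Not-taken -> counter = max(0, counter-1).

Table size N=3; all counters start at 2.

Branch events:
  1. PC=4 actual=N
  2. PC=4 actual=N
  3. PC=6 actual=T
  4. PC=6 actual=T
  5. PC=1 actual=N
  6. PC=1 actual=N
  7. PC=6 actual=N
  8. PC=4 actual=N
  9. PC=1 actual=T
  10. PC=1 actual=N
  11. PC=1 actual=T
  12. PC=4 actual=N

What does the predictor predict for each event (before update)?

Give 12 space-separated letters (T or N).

Answer: T N T T N N T N N N N N

Derivation:
Ev 1: PC=4 idx=1 pred=T actual=N -> ctr[1]=1
Ev 2: PC=4 idx=1 pred=N actual=N -> ctr[1]=0
Ev 3: PC=6 idx=0 pred=T actual=T -> ctr[0]=3
Ev 4: PC=6 idx=0 pred=T actual=T -> ctr[0]=3
Ev 5: PC=1 idx=1 pred=N actual=N -> ctr[1]=0
Ev 6: PC=1 idx=1 pred=N actual=N -> ctr[1]=0
Ev 7: PC=6 idx=0 pred=T actual=N -> ctr[0]=2
Ev 8: PC=4 idx=1 pred=N actual=N -> ctr[1]=0
Ev 9: PC=1 idx=1 pred=N actual=T -> ctr[1]=1
Ev 10: PC=1 idx=1 pred=N actual=N -> ctr[1]=0
Ev 11: PC=1 idx=1 pred=N actual=T -> ctr[1]=1
Ev 12: PC=4 idx=1 pred=N actual=N -> ctr[1]=0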